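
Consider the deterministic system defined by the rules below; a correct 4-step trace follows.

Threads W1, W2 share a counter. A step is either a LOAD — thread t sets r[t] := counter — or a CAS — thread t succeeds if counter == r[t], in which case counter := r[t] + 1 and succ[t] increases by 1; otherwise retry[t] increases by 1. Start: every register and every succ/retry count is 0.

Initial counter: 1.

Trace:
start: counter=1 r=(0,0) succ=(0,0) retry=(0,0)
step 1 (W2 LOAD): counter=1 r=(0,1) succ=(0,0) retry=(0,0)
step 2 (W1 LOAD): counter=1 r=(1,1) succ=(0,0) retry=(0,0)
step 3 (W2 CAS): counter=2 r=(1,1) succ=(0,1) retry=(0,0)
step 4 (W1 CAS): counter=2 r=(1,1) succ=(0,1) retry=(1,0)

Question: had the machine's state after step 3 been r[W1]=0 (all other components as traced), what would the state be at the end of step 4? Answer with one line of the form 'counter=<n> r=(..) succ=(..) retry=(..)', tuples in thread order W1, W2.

counter=2 r=(0,1) succ=(0,1) retry=(1,0)

state after step 3 := counter=2 r=(0,1) succ=(0,1) retry=(0,0)
step 4 (W1 CAS): counter=2 r=(0,1) succ=(0,1) retry=(1,0)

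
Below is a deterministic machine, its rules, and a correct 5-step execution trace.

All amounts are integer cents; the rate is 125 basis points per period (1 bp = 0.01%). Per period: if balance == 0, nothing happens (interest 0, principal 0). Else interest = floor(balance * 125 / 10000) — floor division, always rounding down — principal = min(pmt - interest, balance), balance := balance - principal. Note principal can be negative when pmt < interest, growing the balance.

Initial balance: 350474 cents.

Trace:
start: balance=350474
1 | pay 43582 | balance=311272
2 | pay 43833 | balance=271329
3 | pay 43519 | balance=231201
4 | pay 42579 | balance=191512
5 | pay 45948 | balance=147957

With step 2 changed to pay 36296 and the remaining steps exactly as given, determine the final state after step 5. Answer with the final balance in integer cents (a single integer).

(re-executing from step 2 with the substitution; state before step 2: balance=311272)
2 | pay 36296 | balance=278866
3 | pay 43519 | balance=238832
4 | pay 42579 | balance=199238
5 | pay 45948 | balance=155780

155780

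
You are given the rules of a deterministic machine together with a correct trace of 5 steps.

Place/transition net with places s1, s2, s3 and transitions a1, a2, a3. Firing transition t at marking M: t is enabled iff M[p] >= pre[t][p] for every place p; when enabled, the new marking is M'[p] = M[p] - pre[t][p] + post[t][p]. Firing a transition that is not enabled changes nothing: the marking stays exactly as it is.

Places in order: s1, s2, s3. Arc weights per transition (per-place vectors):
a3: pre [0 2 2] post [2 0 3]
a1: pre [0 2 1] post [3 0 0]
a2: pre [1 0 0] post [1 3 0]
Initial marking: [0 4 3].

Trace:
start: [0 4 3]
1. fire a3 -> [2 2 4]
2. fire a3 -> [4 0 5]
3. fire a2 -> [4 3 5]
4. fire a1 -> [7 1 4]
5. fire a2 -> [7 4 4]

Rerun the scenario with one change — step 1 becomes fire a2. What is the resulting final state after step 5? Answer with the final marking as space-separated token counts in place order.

5 6 3

(re-executing from step 1 with the substitution; state before step 1: [0 4 3])
1. fire a2 -> [0 4 3]
2. fire a3 -> [2 2 4]
3. fire a2 -> [2 5 4]
4. fire a1 -> [5 3 3]
5. fire a2 -> [5 6 3]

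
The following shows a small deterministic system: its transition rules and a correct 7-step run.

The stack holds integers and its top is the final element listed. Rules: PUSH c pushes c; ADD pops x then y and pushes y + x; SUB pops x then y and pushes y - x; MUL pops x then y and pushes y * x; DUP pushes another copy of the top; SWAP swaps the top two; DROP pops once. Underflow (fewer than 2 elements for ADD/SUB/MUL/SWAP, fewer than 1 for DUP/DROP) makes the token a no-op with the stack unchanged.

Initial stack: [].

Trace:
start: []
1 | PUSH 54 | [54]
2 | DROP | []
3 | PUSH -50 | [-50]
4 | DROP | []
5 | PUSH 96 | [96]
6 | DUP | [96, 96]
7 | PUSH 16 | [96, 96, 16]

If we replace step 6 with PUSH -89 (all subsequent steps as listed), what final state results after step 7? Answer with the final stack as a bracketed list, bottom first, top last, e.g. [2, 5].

[96, -89, 16]

(re-executing from step 6 with the substitution; state before step 6: [96])
6 | PUSH -89 | [96, -89]
7 | PUSH 16 | [96, -89, 16]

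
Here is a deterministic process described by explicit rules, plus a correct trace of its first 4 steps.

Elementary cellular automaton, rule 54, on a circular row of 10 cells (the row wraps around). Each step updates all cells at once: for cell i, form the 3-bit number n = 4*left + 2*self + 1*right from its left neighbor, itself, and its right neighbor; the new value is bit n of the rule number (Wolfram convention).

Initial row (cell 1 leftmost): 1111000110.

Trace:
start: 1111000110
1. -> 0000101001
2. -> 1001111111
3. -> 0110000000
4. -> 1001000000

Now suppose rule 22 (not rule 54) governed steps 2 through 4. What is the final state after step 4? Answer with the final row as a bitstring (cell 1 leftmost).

(re-executing steps 2..4 under rule 22; state before step 2: 0000101001)
2. -> 1001101111
3. -> 0110000000
4. -> 1001000000

1001000000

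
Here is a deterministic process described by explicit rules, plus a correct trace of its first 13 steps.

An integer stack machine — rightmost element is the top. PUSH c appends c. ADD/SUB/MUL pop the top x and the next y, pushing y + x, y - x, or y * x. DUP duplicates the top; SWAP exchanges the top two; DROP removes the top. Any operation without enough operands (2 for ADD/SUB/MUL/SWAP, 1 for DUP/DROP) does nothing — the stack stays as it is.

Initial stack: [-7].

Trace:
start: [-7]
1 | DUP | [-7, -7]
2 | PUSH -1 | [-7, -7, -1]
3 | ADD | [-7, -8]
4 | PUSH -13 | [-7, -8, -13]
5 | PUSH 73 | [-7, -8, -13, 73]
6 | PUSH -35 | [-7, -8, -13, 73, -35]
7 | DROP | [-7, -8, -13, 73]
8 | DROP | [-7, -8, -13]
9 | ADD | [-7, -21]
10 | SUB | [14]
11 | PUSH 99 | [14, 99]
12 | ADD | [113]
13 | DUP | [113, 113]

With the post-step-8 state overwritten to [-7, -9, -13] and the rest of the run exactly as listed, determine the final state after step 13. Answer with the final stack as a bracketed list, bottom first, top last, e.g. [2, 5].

[114, 114]

state after step 8 := [-7, -9, -13]
9 | ADD | [-7, -22]
10 | SUB | [15]
11 | PUSH 99 | [15, 99]
12 | ADD | [114]
13 | DUP | [114, 114]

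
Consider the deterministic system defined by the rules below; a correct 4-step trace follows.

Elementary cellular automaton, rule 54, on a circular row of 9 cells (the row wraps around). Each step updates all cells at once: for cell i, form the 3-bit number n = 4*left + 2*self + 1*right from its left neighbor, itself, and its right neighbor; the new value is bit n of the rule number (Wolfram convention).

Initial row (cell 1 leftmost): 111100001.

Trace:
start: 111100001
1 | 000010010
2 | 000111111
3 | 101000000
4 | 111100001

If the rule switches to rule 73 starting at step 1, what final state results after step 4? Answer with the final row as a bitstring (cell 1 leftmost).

(re-executing steps 1..4 under rule 73; state before step 1: 111100001)
1 | 000101101
2 | 010001100
3 | 000101101
4 | 010001100

010001100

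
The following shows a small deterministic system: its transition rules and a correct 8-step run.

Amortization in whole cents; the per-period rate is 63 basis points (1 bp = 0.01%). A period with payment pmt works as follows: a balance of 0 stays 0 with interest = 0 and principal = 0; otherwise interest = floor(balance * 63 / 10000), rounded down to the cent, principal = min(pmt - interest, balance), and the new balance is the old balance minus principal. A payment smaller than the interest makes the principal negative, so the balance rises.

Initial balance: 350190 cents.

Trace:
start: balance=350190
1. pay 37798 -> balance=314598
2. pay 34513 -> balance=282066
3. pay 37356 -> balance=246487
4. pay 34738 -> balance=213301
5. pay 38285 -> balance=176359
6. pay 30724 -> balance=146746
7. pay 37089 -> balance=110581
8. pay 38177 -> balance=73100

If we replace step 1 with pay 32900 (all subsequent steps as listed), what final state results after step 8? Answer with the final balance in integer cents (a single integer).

(re-executing from step 1 with the substitution; state before step 1: balance=350190)
1. pay 32900 -> balance=319496
2. pay 34513 -> balance=286995
3. pay 37356 -> balance=251447
4. pay 34738 -> balance=218293
5. pay 38285 -> balance=181383
6. pay 30724 -> balance=151801
7. pay 37089 -> balance=115668
8. pay 38177 -> balance=78219

78219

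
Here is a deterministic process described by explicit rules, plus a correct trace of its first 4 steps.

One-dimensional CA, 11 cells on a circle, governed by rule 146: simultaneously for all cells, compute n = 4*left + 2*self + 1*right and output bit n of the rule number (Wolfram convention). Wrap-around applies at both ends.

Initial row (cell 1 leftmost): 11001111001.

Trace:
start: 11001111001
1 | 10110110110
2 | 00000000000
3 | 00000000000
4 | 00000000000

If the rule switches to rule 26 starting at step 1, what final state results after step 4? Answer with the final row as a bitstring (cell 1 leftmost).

(re-executing steps 1..4 under rule 26; state before step 1: 11001111001)
1 | 00111000111
2 | 11100101100
3 | 10011001011
4 | 01110110010

01110110010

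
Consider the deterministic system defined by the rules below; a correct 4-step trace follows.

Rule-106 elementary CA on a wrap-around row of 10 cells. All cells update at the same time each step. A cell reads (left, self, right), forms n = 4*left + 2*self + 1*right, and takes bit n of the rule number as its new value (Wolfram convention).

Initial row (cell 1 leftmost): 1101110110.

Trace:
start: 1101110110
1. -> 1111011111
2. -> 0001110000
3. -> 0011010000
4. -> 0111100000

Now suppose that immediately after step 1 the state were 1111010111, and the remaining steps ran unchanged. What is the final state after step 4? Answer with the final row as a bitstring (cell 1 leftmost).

0110000100

state after step 1 := 1111010111
2. -> 0001101100
3. -> 0011111100
4. -> 0110000100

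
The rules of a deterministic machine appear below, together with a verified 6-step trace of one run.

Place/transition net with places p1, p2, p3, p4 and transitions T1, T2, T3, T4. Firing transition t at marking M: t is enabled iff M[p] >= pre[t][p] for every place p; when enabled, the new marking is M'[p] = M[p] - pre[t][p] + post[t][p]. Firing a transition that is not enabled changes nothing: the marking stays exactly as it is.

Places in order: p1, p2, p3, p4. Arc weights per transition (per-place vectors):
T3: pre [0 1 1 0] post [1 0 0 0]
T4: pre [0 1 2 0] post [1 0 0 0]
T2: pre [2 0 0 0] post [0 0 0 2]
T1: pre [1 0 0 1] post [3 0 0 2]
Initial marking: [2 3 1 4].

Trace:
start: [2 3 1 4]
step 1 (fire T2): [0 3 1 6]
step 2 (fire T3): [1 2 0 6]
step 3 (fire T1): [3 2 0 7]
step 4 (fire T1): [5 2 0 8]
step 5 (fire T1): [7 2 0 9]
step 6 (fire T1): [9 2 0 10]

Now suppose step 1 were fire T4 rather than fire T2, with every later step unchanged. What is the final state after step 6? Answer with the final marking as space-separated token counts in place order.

11 2 0 8

(re-executing from step 1 with the substitution; state before step 1: [2 3 1 4])
step 1 (fire T4): [2 3 1 4]
step 2 (fire T3): [3 2 0 4]
step 3 (fire T1): [5 2 0 5]
step 4 (fire T1): [7 2 0 6]
step 5 (fire T1): [9 2 0 7]
step 6 (fire T1): [11 2 0 8]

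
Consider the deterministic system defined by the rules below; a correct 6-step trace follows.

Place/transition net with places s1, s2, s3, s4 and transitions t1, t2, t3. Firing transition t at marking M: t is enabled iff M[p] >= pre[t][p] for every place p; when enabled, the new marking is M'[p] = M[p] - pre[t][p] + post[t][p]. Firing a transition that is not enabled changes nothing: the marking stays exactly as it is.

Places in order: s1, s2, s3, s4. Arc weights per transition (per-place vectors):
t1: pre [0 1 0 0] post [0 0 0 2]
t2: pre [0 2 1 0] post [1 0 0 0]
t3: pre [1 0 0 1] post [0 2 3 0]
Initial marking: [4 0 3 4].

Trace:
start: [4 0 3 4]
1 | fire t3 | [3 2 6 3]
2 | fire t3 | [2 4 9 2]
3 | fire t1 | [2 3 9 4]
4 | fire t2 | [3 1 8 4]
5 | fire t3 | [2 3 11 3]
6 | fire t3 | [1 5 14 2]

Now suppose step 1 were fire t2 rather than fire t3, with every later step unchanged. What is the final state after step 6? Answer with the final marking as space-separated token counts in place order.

(re-executing from step 1 with the substitution; state before step 1: [4 0 3 4])
1 | fire t2 | [4 0 3 4]
2 | fire t3 | [3 2 6 3]
3 | fire t1 | [3 1 6 5]
4 | fire t2 | [3 1 6 5]
5 | fire t3 | [2 3 9 4]
6 | fire t3 | [1 5 12 3]

1 5 12 3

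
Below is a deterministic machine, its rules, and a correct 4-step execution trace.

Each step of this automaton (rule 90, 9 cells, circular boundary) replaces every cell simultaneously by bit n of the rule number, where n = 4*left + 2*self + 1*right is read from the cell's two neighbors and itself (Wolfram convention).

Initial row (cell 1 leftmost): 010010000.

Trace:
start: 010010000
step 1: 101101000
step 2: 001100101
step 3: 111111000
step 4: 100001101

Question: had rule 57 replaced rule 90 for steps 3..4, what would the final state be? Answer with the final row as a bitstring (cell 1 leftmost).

(re-executing steps 3..4 under rule 57; state before step 3: 001100101)
step 3: 101010010
step 4: 010101001

010101001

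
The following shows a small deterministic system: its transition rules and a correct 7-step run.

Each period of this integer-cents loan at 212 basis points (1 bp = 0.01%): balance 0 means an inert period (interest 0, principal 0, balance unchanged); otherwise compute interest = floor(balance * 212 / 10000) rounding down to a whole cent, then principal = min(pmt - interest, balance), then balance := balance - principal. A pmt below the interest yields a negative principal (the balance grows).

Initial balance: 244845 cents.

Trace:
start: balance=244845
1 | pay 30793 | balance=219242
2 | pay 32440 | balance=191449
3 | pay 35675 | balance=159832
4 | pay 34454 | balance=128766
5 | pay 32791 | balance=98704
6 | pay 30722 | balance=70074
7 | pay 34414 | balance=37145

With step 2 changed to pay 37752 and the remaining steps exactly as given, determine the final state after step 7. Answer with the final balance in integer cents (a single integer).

31247

(re-executing from step 2 with the substitution; state before step 2: balance=219242)
2 | pay 37752 | balance=186137
3 | pay 35675 | balance=154408
4 | pay 34454 | balance=123227
5 | pay 32791 | balance=93048
6 | pay 30722 | balance=64298
7 | pay 34414 | balance=31247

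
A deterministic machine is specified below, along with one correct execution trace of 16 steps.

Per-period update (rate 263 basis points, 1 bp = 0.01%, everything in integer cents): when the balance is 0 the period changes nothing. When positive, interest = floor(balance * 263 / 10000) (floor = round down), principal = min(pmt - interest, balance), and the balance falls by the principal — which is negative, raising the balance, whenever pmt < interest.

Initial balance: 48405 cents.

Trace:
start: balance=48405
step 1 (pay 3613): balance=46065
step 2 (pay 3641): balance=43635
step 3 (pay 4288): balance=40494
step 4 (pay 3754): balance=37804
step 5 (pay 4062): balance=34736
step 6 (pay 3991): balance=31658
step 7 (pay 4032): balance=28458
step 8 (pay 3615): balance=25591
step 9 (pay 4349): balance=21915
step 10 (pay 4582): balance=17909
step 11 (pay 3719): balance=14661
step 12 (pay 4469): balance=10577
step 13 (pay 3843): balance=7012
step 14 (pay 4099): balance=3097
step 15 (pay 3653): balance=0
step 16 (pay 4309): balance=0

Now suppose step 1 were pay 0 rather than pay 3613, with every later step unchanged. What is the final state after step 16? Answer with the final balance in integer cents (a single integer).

(re-executing from step 1 with the substitution; state before step 1: balance=48405)
step 1 (pay 0): balance=49678
step 2 (pay 3641): balance=47343
step 3 (pay 4288): balance=44300
step 4 (pay 3754): balance=41711
step 5 (pay 4062): balance=38745
step 6 (pay 3991): balance=35772
step 7 (pay 4032): balance=32680
step 8 (pay 3615): balance=29924
step 9 (pay 4349): balance=26362
step 10 (pay 4582): balance=22473
step 11 (pay 3719): balance=19345
step 12 (pay 4469): balance=15384
step 13 (pay 3843): balance=11945
step 14 (pay 4099): balance=8160
step 15 (pay 3653): balance=4721
step 16 (pay 4309): balance=536

536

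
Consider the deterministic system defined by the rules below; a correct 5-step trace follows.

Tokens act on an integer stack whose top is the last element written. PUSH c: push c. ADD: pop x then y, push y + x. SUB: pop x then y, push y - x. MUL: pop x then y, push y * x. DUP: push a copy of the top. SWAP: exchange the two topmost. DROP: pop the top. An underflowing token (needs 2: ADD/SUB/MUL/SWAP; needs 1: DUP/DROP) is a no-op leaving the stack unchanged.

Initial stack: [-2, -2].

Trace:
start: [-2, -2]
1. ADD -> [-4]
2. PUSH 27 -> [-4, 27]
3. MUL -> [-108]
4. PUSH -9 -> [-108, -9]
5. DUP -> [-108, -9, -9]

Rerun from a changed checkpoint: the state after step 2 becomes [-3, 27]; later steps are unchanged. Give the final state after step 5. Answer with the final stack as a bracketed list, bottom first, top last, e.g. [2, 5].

[-81, -9, -9]

state after step 2 := [-3, 27]
3. MUL -> [-81]
4. PUSH -9 -> [-81, -9]
5. DUP -> [-81, -9, -9]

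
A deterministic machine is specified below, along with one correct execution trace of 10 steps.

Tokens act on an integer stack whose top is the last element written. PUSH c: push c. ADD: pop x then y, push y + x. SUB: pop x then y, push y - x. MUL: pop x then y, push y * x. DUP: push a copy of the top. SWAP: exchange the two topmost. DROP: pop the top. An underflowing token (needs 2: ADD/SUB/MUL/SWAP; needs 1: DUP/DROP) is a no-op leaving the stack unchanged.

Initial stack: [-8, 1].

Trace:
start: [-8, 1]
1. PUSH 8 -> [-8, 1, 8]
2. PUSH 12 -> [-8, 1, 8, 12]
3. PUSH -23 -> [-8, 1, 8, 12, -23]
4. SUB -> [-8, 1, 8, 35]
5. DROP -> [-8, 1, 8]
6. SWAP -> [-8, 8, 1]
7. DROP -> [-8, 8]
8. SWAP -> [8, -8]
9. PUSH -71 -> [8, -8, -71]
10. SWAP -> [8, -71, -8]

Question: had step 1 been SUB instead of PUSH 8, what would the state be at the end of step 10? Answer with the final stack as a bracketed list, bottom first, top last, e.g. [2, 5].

(re-executing from step 1 with the substitution; state before step 1: [-8, 1])
1. SUB -> [-9]
2. PUSH 12 -> [-9, 12]
3. PUSH -23 -> [-9, 12, -23]
4. SUB -> [-9, 35]
5. DROP -> [-9]
6. SWAP -> [-9]
7. DROP -> []
8. SWAP -> []
9. PUSH -71 -> [-71]
10. SWAP -> [-71]

[-71]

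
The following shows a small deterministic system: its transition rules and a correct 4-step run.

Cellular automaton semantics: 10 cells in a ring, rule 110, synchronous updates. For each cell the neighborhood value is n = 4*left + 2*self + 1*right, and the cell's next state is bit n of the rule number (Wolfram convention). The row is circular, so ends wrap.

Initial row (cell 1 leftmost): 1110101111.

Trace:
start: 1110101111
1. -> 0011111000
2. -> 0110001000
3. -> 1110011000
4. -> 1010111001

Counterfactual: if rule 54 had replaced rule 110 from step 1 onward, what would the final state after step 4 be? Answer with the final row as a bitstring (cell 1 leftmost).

1000100010

(re-executing steps 1..4 under rule 54; state before step 1: 1110101111)
1. -> 0001110000
2. -> 0010001000
3. -> 0111011100
4. -> 1000100010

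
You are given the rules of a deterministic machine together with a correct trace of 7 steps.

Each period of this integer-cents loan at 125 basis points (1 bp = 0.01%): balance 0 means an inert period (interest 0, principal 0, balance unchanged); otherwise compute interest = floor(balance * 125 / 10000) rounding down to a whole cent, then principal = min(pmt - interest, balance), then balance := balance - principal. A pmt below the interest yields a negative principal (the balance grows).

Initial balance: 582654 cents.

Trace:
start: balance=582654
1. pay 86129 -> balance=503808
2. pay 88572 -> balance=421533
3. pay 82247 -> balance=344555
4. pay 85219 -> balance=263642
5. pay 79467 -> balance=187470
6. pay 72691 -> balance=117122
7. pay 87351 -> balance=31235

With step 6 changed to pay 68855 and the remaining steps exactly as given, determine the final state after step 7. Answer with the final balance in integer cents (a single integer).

(re-executing from step 6 with the substitution; state before step 6: balance=187470)
6. pay 68855 -> balance=120958
7. pay 87351 -> balance=35118

35118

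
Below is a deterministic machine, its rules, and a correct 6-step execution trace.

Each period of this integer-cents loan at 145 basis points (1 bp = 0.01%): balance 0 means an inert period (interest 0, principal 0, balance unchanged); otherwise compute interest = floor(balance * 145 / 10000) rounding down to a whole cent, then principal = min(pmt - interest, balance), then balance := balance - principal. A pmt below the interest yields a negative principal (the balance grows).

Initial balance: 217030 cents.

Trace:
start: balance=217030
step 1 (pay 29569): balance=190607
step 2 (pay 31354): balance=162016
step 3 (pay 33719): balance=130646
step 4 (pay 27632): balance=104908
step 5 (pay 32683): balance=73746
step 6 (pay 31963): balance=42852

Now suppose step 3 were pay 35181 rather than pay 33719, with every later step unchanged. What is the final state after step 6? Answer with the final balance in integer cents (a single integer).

(re-executing from step 3 with the substitution; state before step 3: balance=162016)
step 3 (pay 35181): balance=129184
step 4 (pay 27632): balance=103425
step 5 (pay 32683): balance=72241
step 6 (pay 31963): balance=41325

41325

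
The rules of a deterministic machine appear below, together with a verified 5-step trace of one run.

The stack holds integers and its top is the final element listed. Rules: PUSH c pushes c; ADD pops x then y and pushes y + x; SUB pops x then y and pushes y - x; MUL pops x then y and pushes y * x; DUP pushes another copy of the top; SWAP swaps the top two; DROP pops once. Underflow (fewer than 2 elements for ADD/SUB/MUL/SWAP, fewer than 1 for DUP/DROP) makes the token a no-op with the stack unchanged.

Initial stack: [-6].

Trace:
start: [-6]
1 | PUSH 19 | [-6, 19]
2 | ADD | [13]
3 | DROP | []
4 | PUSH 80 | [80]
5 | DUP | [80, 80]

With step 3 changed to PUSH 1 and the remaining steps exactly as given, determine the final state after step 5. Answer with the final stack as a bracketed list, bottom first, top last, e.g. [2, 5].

[13, 1, 80, 80]

(re-executing from step 3 with the substitution; state before step 3: [13])
3 | PUSH 1 | [13, 1]
4 | PUSH 80 | [13, 1, 80]
5 | DUP | [13, 1, 80, 80]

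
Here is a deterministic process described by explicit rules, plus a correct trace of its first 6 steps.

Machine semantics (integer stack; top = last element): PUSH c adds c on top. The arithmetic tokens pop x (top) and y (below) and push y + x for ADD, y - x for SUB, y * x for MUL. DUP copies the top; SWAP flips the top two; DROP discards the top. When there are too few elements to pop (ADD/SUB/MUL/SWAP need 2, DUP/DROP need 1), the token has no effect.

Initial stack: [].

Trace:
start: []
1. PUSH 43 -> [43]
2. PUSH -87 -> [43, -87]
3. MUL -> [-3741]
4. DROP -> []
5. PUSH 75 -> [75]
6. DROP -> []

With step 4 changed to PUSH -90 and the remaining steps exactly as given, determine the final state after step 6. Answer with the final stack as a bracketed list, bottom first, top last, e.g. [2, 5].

(re-executing from step 4 with the substitution; state before step 4: [-3741])
4. PUSH -90 -> [-3741, -90]
5. PUSH 75 -> [-3741, -90, 75]
6. DROP -> [-3741, -90]

[-3741, -90]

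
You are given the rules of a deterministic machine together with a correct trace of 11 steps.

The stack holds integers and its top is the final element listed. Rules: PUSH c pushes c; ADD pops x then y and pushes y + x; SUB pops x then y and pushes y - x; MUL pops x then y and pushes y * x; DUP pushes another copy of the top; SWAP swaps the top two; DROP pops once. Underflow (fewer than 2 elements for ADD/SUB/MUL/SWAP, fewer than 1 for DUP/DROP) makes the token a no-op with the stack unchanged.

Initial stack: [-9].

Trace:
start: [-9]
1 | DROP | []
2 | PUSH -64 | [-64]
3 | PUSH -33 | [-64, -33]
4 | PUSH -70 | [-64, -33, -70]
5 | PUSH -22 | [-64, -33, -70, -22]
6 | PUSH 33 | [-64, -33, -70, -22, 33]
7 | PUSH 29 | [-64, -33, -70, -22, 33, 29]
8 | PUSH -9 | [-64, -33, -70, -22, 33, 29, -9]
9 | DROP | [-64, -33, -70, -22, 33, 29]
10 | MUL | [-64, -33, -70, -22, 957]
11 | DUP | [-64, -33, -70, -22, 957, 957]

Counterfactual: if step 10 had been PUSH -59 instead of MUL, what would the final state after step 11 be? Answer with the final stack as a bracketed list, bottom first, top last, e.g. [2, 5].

(re-executing from step 10 with the substitution; state before step 10: [-64, -33, -70, -22, 33, 29])
10 | PUSH -59 | [-64, -33, -70, -22, 33, 29, -59]
11 | DUP | [-64, -33, -70, -22, 33, 29, -59, -59]

[-64, -33, -70, -22, 33, 29, -59, -59]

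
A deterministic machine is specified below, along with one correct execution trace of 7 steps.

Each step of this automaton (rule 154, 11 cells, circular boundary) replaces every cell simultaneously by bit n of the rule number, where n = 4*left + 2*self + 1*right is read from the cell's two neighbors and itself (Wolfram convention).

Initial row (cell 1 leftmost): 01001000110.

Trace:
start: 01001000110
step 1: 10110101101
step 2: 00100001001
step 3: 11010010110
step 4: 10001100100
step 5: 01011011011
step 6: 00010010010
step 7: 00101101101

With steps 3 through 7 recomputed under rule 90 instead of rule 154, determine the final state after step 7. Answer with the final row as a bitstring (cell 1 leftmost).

(re-executing steps 3..7 under rule 90; state before step 3: 00100001001)
step 3: 11010010110
step 4: 11001100110
step 5: 11111111110
step 6: 10000000010
step 7: 01000000100

01000000100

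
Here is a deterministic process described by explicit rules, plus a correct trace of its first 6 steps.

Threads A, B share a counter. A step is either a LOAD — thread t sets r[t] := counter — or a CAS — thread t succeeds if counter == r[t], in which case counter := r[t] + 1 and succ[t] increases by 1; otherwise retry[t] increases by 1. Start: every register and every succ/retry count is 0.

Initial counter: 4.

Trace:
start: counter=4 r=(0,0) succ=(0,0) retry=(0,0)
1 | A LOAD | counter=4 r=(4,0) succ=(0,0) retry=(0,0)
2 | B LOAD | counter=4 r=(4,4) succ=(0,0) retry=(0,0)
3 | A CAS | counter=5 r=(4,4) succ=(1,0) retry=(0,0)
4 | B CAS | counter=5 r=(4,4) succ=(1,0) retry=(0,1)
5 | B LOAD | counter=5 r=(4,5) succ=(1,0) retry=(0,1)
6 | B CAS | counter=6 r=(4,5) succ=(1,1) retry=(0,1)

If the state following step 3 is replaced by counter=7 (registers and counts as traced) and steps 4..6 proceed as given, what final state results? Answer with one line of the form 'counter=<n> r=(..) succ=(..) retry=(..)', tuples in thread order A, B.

state after step 3 := counter=7 r=(4,4) succ=(1,0) retry=(0,0)
4 | B CAS | counter=7 r=(4,4) succ=(1,0) retry=(0,1)
5 | B LOAD | counter=7 r=(4,7) succ=(1,0) retry=(0,1)
6 | B CAS | counter=8 r=(4,7) succ=(1,1) retry=(0,1)

counter=8 r=(4,7) succ=(1,1) retry=(0,1)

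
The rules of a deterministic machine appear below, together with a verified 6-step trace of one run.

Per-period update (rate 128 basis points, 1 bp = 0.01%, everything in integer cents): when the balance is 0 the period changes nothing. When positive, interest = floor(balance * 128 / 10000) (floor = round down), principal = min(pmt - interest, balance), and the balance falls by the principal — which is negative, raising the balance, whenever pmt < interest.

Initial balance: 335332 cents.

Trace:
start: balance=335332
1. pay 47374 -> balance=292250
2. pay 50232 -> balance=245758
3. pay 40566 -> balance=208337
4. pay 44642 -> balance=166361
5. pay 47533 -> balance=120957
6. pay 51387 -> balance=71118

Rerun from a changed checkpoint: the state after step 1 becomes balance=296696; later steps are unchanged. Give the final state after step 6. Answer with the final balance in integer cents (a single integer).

75857

state after step 1 := balance=296696
2. pay 50232 -> balance=250261
3. pay 40566 -> balance=212898
4. pay 44642 -> balance=170981
5. pay 47533 -> balance=125636
6. pay 51387 -> balance=75857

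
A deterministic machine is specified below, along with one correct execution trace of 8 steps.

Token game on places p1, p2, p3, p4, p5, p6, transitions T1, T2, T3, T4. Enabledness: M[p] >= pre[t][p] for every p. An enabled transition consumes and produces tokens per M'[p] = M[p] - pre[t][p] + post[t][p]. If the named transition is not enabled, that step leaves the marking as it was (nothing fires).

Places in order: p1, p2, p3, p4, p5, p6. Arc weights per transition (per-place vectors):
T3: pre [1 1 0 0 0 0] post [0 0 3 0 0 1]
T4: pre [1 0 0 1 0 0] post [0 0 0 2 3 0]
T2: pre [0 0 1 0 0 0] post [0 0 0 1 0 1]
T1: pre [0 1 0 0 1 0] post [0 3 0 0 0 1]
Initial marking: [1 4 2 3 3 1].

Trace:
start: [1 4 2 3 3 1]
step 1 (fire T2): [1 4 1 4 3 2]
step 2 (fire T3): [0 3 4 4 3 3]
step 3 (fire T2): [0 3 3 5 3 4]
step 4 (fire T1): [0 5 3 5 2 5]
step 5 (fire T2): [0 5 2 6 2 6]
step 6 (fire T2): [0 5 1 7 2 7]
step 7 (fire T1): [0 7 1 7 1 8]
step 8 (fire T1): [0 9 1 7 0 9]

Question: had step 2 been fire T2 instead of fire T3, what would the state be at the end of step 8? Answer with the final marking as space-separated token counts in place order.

1 10 0 5 0 6

(re-executing from step 2 with the substitution; state before step 2: [1 4 1 4 3 2])
step 2 (fire T2): [1 4 0 5 3 3]
step 3 (fire T2): [1 4 0 5 3 3]
step 4 (fire T1): [1 6 0 5 2 4]
step 5 (fire T2): [1 6 0 5 2 4]
step 6 (fire T2): [1 6 0 5 2 4]
step 7 (fire T1): [1 8 0 5 1 5]
step 8 (fire T1): [1 10 0 5 0 6]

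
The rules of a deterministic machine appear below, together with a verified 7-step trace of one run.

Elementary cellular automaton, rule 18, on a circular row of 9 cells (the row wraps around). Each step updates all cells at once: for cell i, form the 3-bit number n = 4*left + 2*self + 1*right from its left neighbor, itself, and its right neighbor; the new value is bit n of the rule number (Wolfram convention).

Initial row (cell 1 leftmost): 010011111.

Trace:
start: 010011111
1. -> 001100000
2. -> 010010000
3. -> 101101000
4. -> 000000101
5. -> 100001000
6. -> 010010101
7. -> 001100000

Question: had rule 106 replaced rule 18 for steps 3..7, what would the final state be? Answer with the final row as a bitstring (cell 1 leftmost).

(re-executing steps 3..7 under rule 106; state before step 3: 010010000)
3. -> 100100000
4. -> 001000001
5. -> 010000010
6. -> 100000100
7. -> 000001001

000001001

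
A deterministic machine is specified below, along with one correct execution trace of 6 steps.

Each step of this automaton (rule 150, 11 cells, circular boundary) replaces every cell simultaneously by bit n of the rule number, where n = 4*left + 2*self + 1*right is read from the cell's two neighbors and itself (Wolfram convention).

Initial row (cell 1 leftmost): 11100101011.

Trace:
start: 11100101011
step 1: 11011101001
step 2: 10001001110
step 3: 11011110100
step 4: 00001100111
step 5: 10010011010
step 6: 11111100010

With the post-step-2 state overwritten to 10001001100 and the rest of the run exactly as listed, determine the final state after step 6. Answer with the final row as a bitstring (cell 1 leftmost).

state after step 2 := 10001001100
step 3: 11011110011
step 4: 10001101101
step 5: 01010000000
step 6: 11011000000

11011000000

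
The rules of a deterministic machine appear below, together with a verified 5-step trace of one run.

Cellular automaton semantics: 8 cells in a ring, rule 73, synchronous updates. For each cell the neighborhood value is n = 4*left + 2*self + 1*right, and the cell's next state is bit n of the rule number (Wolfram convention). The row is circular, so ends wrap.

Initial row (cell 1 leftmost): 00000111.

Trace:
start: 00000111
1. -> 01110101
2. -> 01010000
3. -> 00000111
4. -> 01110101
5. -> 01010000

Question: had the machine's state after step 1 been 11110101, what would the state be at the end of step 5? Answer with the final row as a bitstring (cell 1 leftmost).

01000100

state after step 1 := 11110101
2. -> 00010001
3. -> 01000100
4. -> 00010001
5. -> 01000100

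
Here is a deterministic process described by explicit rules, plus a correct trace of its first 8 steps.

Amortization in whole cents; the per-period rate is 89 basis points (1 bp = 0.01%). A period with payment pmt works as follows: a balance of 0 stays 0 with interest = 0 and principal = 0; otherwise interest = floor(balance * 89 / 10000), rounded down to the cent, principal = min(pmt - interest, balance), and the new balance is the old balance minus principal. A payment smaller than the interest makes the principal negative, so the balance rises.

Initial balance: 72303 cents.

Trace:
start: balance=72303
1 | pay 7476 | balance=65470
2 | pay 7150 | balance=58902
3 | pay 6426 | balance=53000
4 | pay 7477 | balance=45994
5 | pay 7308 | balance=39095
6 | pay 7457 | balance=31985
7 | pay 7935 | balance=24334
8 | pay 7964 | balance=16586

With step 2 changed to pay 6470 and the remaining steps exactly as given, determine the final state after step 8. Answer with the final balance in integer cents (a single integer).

17303

(re-executing from step 2 with the substitution; state before step 2: balance=65470)
2 | pay 6470 | balance=59582
3 | pay 6426 | balance=53686
4 | pay 7477 | balance=46686
5 | pay 7308 | balance=39793
6 | pay 7457 | balance=32690
7 | pay 7935 | balance=25045
8 | pay 7964 | balance=17303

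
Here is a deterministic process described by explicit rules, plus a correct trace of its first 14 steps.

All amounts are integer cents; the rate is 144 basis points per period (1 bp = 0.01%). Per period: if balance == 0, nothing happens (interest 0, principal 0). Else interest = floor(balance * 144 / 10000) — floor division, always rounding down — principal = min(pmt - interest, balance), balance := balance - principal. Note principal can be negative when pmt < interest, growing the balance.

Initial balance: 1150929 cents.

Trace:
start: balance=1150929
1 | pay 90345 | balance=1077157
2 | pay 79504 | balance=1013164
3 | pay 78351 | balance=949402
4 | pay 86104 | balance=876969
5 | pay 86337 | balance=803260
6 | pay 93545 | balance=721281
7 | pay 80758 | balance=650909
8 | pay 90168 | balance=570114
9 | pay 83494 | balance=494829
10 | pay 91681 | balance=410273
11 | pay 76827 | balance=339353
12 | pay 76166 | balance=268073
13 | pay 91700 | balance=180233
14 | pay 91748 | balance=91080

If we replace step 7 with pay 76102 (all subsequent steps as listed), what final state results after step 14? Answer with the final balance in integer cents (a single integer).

96226

(re-executing from step 7 with the substitution; state before step 7: balance=721281)
7 | pay 76102 | balance=655565
8 | pay 90168 | balance=574837
9 | pay 83494 | balance=499620
10 | pay 91681 | balance=415133
11 | pay 76827 | balance=344283
12 | pay 76166 | balance=273074
13 | pay 91700 | balance=185306
14 | pay 91748 | balance=96226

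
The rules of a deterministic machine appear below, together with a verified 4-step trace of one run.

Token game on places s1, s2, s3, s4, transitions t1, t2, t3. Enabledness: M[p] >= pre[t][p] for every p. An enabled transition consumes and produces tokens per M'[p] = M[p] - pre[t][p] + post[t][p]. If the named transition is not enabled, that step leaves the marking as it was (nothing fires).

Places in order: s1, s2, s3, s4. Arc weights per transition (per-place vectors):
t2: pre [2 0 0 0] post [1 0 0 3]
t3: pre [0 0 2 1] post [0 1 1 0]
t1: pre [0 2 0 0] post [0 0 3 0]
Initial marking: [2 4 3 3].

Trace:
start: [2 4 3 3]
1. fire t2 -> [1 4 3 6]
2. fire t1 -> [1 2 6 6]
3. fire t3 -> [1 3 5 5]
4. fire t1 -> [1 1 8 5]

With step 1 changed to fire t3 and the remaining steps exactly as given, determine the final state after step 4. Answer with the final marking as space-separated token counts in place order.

(re-executing from step 1 with the substitution; state before step 1: [2 4 3 3])
1. fire t3 -> [2 5 2 2]
2. fire t1 -> [2 3 5 2]
3. fire t3 -> [2 4 4 1]
4. fire t1 -> [2 2 7 1]

2 2 7 1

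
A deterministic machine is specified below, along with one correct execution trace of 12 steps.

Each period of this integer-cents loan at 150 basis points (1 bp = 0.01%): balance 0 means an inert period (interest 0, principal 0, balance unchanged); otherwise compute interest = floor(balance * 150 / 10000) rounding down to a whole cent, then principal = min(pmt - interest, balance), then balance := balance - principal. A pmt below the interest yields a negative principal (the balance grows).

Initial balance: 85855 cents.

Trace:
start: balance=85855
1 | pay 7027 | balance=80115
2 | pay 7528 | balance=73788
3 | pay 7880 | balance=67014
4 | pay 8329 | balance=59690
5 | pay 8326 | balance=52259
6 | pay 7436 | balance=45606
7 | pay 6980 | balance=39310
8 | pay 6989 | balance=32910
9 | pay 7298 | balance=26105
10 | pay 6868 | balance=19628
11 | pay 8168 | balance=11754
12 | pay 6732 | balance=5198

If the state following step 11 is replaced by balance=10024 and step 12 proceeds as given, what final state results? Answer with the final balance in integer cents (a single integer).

3442

state after step 11 := balance=10024
12 | pay 6732 | balance=3442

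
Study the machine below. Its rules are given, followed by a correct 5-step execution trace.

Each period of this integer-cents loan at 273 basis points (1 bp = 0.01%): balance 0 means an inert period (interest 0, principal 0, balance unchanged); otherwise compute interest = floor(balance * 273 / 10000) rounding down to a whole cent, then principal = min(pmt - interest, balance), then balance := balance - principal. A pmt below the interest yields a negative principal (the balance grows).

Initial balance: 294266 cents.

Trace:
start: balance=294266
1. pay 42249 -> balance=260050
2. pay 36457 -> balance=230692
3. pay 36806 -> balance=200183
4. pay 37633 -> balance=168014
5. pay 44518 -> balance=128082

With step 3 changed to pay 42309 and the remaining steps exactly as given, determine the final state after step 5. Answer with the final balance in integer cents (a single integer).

122275

(re-executing from step 3 with the substitution; state before step 3: balance=230692)
3. pay 42309 -> balance=194680
4. pay 37633 -> balance=162361
5. pay 44518 -> balance=122275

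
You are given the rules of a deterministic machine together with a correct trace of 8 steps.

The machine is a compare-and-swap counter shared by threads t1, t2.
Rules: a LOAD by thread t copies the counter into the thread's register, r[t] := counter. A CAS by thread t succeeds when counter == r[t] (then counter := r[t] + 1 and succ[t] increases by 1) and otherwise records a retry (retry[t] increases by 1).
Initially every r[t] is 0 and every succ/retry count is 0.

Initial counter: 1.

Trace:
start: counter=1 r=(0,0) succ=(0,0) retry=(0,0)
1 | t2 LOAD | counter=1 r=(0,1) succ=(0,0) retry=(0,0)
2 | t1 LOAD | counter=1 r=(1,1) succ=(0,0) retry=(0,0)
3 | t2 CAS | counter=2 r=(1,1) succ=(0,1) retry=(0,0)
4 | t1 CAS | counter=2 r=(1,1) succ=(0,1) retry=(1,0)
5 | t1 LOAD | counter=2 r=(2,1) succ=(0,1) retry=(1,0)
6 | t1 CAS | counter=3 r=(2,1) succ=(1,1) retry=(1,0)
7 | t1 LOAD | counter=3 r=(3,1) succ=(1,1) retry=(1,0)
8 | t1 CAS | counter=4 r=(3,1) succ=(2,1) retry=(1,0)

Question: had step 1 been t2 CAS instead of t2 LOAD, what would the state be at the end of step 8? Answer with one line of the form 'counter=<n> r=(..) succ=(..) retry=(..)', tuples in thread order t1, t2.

(re-executing from step 1 with the substitution; state before step 1: counter=1 r=(0,0) succ=(0,0) retry=(0,0))
1 | t2 CAS | counter=1 r=(0,0) succ=(0,0) retry=(0,1)
2 | t1 LOAD | counter=1 r=(1,0) succ=(0,0) retry=(0,1)
3 | t2 CAS | counter=1 r=(1,0) succ=(0,0) retry=(0,2)
4 | t1 CAS | counter=2 r=(1,0) succ=(1,0) retry=(0,2)
5 | t1 LOAD | counter=2 r=(2,0) succ=(1,0) retry=(0,2)
6 | t1 CAS | counter=3 r=(2,0) succ=(2,0) retry=(0,2)
7 | t1 LOAD | counter=3 r=(3,0) succ=(2,0) retry=(0,2)
8 | t1 CAS | counter=4 r=(3,0) succ=(3,0) retry=(0,2)

counter=4 r=(3,0) succ=(3,0) retry=(0,2)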